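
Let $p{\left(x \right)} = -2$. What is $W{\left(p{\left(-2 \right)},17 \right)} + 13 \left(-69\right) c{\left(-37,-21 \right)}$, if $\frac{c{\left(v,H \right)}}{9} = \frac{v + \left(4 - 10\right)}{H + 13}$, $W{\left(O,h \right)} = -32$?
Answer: $- \frac{347395}{8} \approx -43424.0$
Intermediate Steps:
$c{\left(v,H \right)} = \frac{9 \left(-6 + v\right)}{13 + H}$ ($c{\left(v,H \right)} = 9 \frac{v + \left(4 - 10\right)}{H + 13} = 9 \frac{v + \left(4 - 10\right)}{13 + H} = 9 \frac{v - 6}{13 + H} = 9 \frac{-6 + v}{13 + H} = \frac{9 \left(-6 + v\right)}{13 + H}$)
$W{\left(p{\left(-2 \right)},17 \right)} + 13 \left(-69\right) c{\left(-37,-21 \right)} = -32 + 13 \left(-69\right) \frac{9 \left(-6 - 37\right)}{13 - 21} = -32 - 897 \cdot 9 \frac{1}{-8} \left(-43\right) = -32 - 897 \cdot 9 \left(- \frac{1}{8}\right) \left(-43\right) = -32 - \frac{347139}{8} = - \frac{347395}{8}$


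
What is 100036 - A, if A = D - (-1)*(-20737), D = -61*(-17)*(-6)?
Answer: 126995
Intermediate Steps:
D = -6222 (D = 1037*(-6) = -6222)
A = -26959 (A = -6222 - (-1)*(-20737) = -6222 - 1*20737 = -6222 - 20737 = -26959)
100036 - A = 100036 - 1*(-26959) = 100036 + 26959 = 126995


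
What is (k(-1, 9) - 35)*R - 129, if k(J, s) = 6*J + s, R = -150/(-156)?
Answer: -2077/13 ≈ -159.77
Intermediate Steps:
R = 25/26 (R = -150*(-1/156) = 25/26 ≈ 0.96154)
k(J, s) = s + 6*J
(k(-1, 9) - 35)*R - 129 = ((9 + 6*(-1)) - 35)*(25/26) - 129 = ((9 - 6) - 35)*(25/26) - 129 = (3 - 35)*(25/26) - 129 = -32*25/26 - 129 = -400/13 - 129 = -2077/13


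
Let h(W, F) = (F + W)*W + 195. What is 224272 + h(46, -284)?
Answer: 213519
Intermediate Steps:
h(W, F) = 195 + W*(F + W) (h(W, F) = W*(F + W) + 195 = 195 + W*(F + W))
224272 + h(46, -284) = 224272 + (195 + 46² - 284*46) = 224272 + (195 + 2116 - 13064) = 224272 - 10753 = 213519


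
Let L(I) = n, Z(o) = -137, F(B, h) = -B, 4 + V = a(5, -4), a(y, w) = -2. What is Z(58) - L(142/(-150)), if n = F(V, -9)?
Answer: -143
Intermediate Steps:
V = -6 (V = -4 - 2 = -6)
n = 6 (n = -1*(-6) = 6)
L(I) = 6
Z(58) - L(142/(-150)) = -137 - 1*6 = -137 - 6 = -143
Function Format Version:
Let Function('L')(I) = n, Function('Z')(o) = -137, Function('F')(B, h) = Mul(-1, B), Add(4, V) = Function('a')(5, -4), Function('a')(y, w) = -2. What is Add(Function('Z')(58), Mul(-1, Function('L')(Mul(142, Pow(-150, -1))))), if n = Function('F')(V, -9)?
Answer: -143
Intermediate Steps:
V = -6 (V = Add(-4, -2) = -6)
n = 6 (n = Mul(-1, -6) = 6)
Function('L')(I) = 6
Add(Function('Z')(58), Mul(-1, Function('L')(Mul(142, Pow(-150, -1))))) = Add(-137, Mul(-1, 6)) = Add(-137, -6) = -143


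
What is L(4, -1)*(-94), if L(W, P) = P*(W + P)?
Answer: 282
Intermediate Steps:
L(W, P) = P*(P + W)
L(4, -1)*(-94) = -(-1 + 4)*(-94) = -1*3*(-94) = -3*(-94) = 282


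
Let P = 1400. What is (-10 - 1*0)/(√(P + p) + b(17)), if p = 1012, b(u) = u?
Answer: 170/2123 - 60*√67/2123 ≈ -0.15126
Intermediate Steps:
(-10 - 1*0)/(√(P + p) + b(17)) = (-10 - 1*0)/(√(1400 + 1012) + 17) = (-10 + 0)/(√2412 + 17) = -10/(6*√67 + 17) = -10/(17 + 6*√67)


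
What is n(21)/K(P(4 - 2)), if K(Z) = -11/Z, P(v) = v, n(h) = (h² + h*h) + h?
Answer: -1806/11 ≈ -164.18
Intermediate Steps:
n(h) = h + 2*h² (n(h) = (h² + h²) + h = 2*h² + h = h + 2*h²)
n(21)/K(P(4 - 2)) = (21*(1 + 2*21))/((-11/(4 - 2))) = (21*(1 + 42))/((-11/2)) = (21*43)/((-11*½)) = 903/(-11/2) = 903*(-2/11) = -1806/11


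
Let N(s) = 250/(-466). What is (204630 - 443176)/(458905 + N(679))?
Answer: -27790609/53462370 ≈ -0.51982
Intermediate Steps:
N(s) = -125/233 (N(s) = 250*(-1/466) = -125/233)
(204630 - 443176)/(458905 + N(679)) = (204630 - 443176)/(458905 - 125/233) = -238546/106924740/233 = -238546*233/106924740 = -27790609/53462370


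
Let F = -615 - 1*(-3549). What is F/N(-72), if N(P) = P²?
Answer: 163/288 ≈ 0.56597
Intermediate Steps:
F = 2934 (F = -615 + 3549 = 2934)
F/N(-72) = 2934/((-72)²) = 2934/5184 = 2934*(1/5184) = 163/288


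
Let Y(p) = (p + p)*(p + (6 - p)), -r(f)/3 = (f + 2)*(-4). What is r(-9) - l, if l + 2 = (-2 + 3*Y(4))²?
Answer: -20246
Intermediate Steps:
r(f) = 24 + 12*f (r(f) = -3*(f + 2)*(-4) = -3*(2 + f)*(-4) = -3*(-8 - 4*f) = 24 + 12*f)
Y(p) = 12*p (Y(p) = (2*p)*6 = 12*p)
l = 20162 (l = -2 + (-2 + 3*(12*4))² = -2 + (-2 + 3*48)² = -2 + (-2 + 144)² = -2 + 142² = -2 + 20164 = 20162)
r(-9) - l = (24 + 12*(-9)) - 1*20162 = (24 - 108) - 20162 = -84 - 20162 = -20246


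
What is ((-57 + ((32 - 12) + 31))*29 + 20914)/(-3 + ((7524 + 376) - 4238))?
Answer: 20740/3659 ≈ 5.6682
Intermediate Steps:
((-57 + ((32 - 12) + 31))*29 + 20914)/(-3 + ((7524 + 376) - 4238)) = ((-57 + (20 + 31))*29 + 20914)/(-3 + (7900 - 4238)) = ((-57 + 51)*29 + 20914)/(-3 + 3662) = (-6*29 + 20914)/3659 = (-174 + 20914)*(1/3659) = 20740*(1/3659) = 20740/3659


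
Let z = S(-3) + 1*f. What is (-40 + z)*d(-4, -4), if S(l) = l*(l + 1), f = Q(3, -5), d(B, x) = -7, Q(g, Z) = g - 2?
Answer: 231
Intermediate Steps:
Q(g, Z) = -2 + g
f = 1 (f = -2 + 3 = 1)
S(l) = l*(1 + l)
z = 7 (z = -3*(1 - 3) + 1*1 = -3*(-2) + 1 = 6 + 1 = 7)
(-40 + z)*d(-4, -4) = (-40 + 7)*(-7) = -33*(-7) = 231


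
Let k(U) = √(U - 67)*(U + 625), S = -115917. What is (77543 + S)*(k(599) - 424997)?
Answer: 16308834878 - 93939552*√133 ≈ 1.5225e+10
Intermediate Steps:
k(U) = √(-67 + U)*(625 + U)
(77543 + S)*(k(599) - 424997) = (77543 - 115917)*(√(-67 + 599)*(625 + 599) - 424997) = -38374*(√532*1224 - 424997) = -38374*((2*√133)*1224 - 424997) = -38374*(2448*√133 - 424997) = -38374*(-424997 + 2448*√133) = 16308834878 - 93939552*√133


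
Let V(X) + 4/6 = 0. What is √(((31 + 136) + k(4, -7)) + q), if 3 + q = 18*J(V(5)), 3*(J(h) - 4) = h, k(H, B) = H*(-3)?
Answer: 2*√55 ≈ 14.832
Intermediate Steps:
k(H, B) = -3*H
V(X) = -⅔ (V(X) = -⅔ + 0 = -⅔)
J(h) = 4 + h/3
q = 65 (q = -3 + 18*(4 + (⅓)*(-⅔)) = -3 + 18*(4 - 2/9) = -3 + 18*(34/9) = -3 + 68 = 65)
√(((31 + 136) + k(4, -7)) + q) = √(((31 + 136) - 3*4) + 65) = √((167 - 12) + 65) = √(155 + 65) = √220 = 2*√55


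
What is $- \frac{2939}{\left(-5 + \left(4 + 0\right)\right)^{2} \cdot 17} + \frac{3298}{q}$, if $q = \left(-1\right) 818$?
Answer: $- \frac{1230084}{6953} \approx -176.91$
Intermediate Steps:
$q = -818$
$- \frac{2939}{\left(-5 + \left(4 + 0\right)\right)^{2} \cdot 17} + \frac{3298}{q} = - \frac{2939}{\left(-5 + \left(4 + 0\right)\right)^{2} \cdot 17} + \frac{3298}{-818} = - \frac{2939}{\left(-5 + 4\right)^{2} \cdot 17} + 3298 \left(- \frac{1}{818}\right) = - \frac{2939}{\left(-1\right)^{2} \cdot 17} - \frac{1649}{409} = - \frac{2939}{1 \cdot 17} - \frac{1649}{409} = - \frac{2939}{17} - \frac{1649}{409} = - \frac{1230084}{6953}$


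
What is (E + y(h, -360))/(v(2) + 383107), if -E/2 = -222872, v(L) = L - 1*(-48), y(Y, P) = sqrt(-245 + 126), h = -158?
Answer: 445744/383157 + I*sqrt(119)/383157 ≈ 1.1633 + 2.8471e-5*I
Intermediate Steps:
y(Y, P) = I*sqrt(119) (y(Y, P) = sqrt(-119) = I*sqrt(119))
v(L) = 48 + L (v(L) = L + 48 = 48 + L)
E = 445744 (E = -2*(-222872) = 445744)
(E + y(h, -360))/(v(2) + 383107) = (445744 + I*sqrt(119))/((48 + 2) + 383107) = (445744 + I*sqrt(119))/(50 + 383107) = (445744 + I*sqrt(119))/383157 = (445744 + I*sqrt(119))*(1/383157) = 445744/383157 + I*sqrt(119)/383157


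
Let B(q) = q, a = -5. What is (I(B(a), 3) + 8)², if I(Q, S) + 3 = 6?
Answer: 121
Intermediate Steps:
I(Q, S) = 3 (I(Q, S) = -3 + 6 = 3)
(I(B(a), 3) + 8)² = (3 + 8)² = 11² = 121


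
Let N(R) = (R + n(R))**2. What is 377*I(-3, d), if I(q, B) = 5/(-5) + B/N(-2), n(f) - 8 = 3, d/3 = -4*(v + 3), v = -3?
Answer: -377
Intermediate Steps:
d = 0 (d = 3*(-4*(-3 + 3)) = 3*(-4*0) = 3*0 = 0)
n(f) = 11 (n(f) = 8 + 3 = 11)
N(R) = (11 + R)**2 (N(R) = (R + 11)**2 = (11 + R)**2)
I(q, B) = -1 + B/81 (I(q, B) = 5/(-5) + B/((11 - 2)**2) = 5*(-1/5) + B/(9**2) = -1 + B/81)
377*I(-3, d) = 377*(-1 + (1/81)*0) = 377*(-1 + 0) = 377*(-1) = -377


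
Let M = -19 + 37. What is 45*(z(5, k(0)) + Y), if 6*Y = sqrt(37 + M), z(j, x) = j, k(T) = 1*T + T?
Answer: 225 + 15*sqrt(55)/2 ≈ 280.62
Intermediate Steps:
k(T) = 2*T (k(T) = T + T = 2*T)
M = 18
Y = sqrt(55)/6 (Y = sqrt(37 + 18)/6 = sqrt(55)/6 ≈ 1.2360)
45*(z(5, k(0)) + Y) = 45*(5 + sqrt(55)/6) = 225 + 15*sqrt(55)/2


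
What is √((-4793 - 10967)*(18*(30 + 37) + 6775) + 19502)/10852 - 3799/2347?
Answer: -3799/2347 + I*√125761058/10852 ≈ -1.6187 + 1.0334*I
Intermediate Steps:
√((-4793 - 10967)*(18*(30 + 37) + 6775) + 19502)/10852 - 3799/2347 = √(-15760*(18*67 + 6775) + 19502)*(1/10852) - 3799*1/2347 = √(-15760*(1206 + 6775) + 19502)*(1/10852) - 3799/2347 = √(-15760*7981 + 19502)*(1/10852) - 3799/2347 = √(-125780560 + 19502)*(1/10852) - 3799/2347 = √(-125761058)*(1/10852) - 3799/2347 = (I*√125761058)*(1/10852) - 3799/2347 = I*√125761058/10852 - 3799/2347 = -3799/2347 + I*√125761058/10852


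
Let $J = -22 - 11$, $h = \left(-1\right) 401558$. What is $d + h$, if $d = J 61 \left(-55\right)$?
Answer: $-290843$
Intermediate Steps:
$h = -401558$
$J = -33$
$d = 110715$ ($d = \left(-33\right) 61 \left(-55\right) = \left(-2013\right) \left(-55\right) = 110715$)
$d + h = 110715 - 401558 = -290843$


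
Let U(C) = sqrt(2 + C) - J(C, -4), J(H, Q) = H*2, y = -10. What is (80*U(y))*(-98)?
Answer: -156800 - 15680*I*sqrt(2) ≈ -1.568e+5 - 22175.0*I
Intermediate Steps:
J(H, Q) = 2*H
U(C) = sqrt(2 + C) - 2*C
(80*U(y))*(-98) = (80*(sqrt(2 - 10) - 2*(-10)))*(-98) = (80*(sqrt(-8) + 20))*(-98) = (80*(2*I*sqrt(2) + 20))*(-98) = (80*(20 + 2*I*sqrt(2)))*(-98) = (1600 + 160*I*sqrt(2))*(-98) = -156800 - 15680*I*sqrt(2)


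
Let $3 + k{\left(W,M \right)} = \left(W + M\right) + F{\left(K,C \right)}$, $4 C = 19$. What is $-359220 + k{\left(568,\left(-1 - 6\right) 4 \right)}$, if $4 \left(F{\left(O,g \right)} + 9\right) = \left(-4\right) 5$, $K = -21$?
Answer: $-358697$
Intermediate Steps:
$C = \frac{19}{4}$ ($C = \frac{1}{4} \cdot 19 = \frac{19}{4} \approx 4.75$)
$F{\left(O,g \right)} = -14$ ($F{\left(O,g \right)} = -9 + \frac{\left(-4\right) 5}{4} = -9 + \frac{1}{4} \left(-20\right) = -9 - 5 = -14$)
$k{\left(W,M \right)} = -17 + M + W$ ($k{\left(W,M \right)} = -3 - \left(14 - M - W\right) = -3 + \left(-14 + M + W\right) = -17 + M + W$)
$-359220 + k{\left(568,\left(-1 - 6\right) 4 \right)} = -359220 + \left(-17 + \left(-1 - 6\right) 4 + 568\right) = -359220 - -523 = -359220 + 523 = -358697$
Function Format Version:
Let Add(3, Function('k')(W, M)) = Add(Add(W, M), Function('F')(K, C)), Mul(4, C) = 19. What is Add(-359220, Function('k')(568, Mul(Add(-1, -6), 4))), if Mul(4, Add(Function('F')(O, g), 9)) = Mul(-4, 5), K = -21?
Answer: -358697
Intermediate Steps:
C = Rational(19, 4) (C = Mul(Rational(1, 4), 19) = Rational(19, 4) ≈ 4.7500)
Function('F')(O, g) = -14 (Function('F')(O, g) = Add(-9, Mul(Rational(1, 4), Mul(-4, 5))) = Add(-9, Mul(Rational(1, 4), -20)) = Add(-9, -5) = -14)
Function('k')(W, M) = Add(-17, M, W) (Function('k')(W, M) = Add(-3, Add(Add(W, M), -14)) = Add(-3, Add(Add(M, W), -14)) = Add(-3, Add(-14, M, W)) = Add(-17, M, W))
Add(-359220, Function('k')(568, Mul(Add(-1, -6), 4))) = Add(-359220, Add(-17, Mul(Add(-1, -6), 4), 568)) = Add(-359220, Add(-17, Mul(-7, 4), 568)) = Add(-359220, Add(-17, -28, 568)) = Add(-359220, 523) = -358697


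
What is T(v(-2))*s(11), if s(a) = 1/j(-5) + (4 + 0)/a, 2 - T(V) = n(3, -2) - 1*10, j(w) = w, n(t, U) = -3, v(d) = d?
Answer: 27/11 ≈ 2.4545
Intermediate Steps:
T(V) = 15 (T(V) = 2 - (-3 - 1*10) = 2 - (-3 - 10) = 2 - 1*(-13) = 2 + 13 = 15)
s(a) = -1/5 + 4/a (s(a) = 1/(-5) + (4 + 0)/a = 1*(-1/5) + 4/a = -1/5 + 4/a)
T(v(-2))*s(11) = 15*((1/5)*(20 - 1*11)/11) = 15*((1/5)*(1/11)*(20 - 11)) = 15*((1/5)*(1/11)*9) = 15*(9/55) = 27/11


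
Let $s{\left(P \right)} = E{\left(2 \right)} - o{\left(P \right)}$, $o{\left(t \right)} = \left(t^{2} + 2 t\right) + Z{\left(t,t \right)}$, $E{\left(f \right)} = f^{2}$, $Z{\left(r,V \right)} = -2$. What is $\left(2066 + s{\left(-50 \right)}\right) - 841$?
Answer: $-1169$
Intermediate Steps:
$o{\left(t \right)} = -2 + t^{2} + 2 t$ ($o{\left(t \right)} = \left(t^{2} + 2 t\right) - 2 = -2 + t^{2} + 2 t$)
$s{\left(P \right)} = 6 - P^{2} - 2 P$ ($s{\left(P \right)} = 2^{2} - \left(-2 + P^{2} + 2 P\right) = 4 - \left(-2 + P^{2} + 2 P\right) = 6 - P^{2} - 2 P$)
$\left(2066 + s{\left(-50 \right)}\right) - 841 = \left(2066 - 2394\right) - 841 = -328 - 841 = -1169$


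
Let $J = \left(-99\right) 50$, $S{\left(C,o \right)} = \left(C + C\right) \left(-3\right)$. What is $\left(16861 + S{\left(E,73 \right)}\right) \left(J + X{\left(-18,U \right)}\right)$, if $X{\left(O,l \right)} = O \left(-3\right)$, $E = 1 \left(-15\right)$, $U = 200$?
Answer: $-82992096$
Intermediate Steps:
$E = -15$
$S{\left(C,o \right)} = - 6 C$ ($S{\left(C,o \right)} = 2 C \left(-3\right) = - 6 C$)
$X{\left(O,l \right)} = - 3 O$
$J = -4950$
$\left(16861 + S{\left(E,73 \right)}\right) \left(J + X{\left(-18,U \right)}\right) = \left(16861 - -90\right) \left(-4950 - -54\right) = \left(16861 + 90\right) \left(-4950 + 54\right) = 16951 \left(-4896\right) = -82992096$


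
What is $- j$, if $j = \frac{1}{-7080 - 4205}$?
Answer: $\frac{1}{11285} \approx 8.8613 \cdot 10^{-5}$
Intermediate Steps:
$j = - \frac{1}{11285}$ ($j = \frac{1}{-11285} = - \frac{1}{11285} \approx -8.8613 \cdot 10^{-5}$)
$- j = \left(-1\right) \left(- \frac{1}{11285}\right) = \frac{1}{11285}$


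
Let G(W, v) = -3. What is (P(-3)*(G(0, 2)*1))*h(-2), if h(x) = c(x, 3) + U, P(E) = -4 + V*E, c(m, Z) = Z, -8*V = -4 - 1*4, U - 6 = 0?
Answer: 189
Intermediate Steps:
U = 6 (U = 6 + 0 = 6)
V = 1 (V = -(-4 - 1*4)/8 = -(-4 - 4)/8 = -⅛*(-8) = 1)
P(E) = -4 + E (P(E) = -4 + 1*E = -4 + E)
h(x) = 9 (h(x) = 3 + 6 = 9)
(P(-3)*(G(0, 2)*1))*h(-2) = ((-4 - 3)*(-3*1))*9 = -7*(-3)*9 = 21*9 = 189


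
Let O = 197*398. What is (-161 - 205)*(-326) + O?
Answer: 197722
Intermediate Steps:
O = 78406
(-161 - 205)*(-326) + O = (-161 - 205)*(-326) + 78406 = -366*(-326) + 78406 = 119316 + 78406 = 197722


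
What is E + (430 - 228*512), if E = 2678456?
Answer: 2562150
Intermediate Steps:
E + (430 - 228*512) = 2678456 + (430 - 228*512) = 2678456 + (430 - 116736) = 2678456 - 116306 = 2562150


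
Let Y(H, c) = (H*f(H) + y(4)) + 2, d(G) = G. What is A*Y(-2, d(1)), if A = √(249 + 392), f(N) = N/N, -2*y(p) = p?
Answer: -2*√641 ≈ -50.636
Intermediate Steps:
y(p) = -p/2
f(N) = 1
A = √641 ≈ 25.318
Y(H, c) = H (Y(H, c) = (H*1 - ½*4) + 2 = (H - 2) + 2 = (-2 + H) + 2 = H)
A*Y(-2, d(1)) = √641*(-2) = -2*√641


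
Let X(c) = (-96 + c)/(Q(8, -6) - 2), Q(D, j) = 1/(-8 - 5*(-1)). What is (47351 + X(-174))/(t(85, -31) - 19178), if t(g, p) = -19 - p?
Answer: -332267/134162 ≈ -2.4766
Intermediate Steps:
Q(D, j) = -⅓ (Q(D, j) = 1/(-8 + 5) = 1/(-3) = -⅓)
X(c) = 288/7 - 3*c/7 (X(c) = (-96 + c)/(-⅓ - 2) = (-96 + c)/(-7/3) = (-96 + c)*(-3/7) = 288/7 - 3*c/7)
(47351 + X(-174))/(t(85, -31) - 19178) = (47351 + (288/7 - 3/7*(-174)))/((-19 - 1*(-31)) - 19178) = (47351 + (288/7 + 522/7))/((-19 + 31) - 19178) = (47351 + 810/7)/(12 - 19178) = (332267/7)/(-19166) = (332267/7)*(-1/19166) = -332267/134162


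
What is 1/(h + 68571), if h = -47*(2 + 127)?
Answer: 1/62508 ≈ 1.5998e-5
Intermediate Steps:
h = -6063 (h = -47*129 = -6063)
1/(h + 68571) = 1/(-6063 + 68571) = 1/62508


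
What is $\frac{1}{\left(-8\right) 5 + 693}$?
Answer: $\frac{1}{653} \approx 0.0015314$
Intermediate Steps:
$\frac{1}{\left(-8\right) 5 + 693} = \frac{1}{-40 + 693} = \frac{1}{653}$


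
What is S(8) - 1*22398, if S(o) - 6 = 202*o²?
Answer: -9464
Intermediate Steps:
S(o) = 6 + 202*o²
S(8) - 1*22398 = (6 + 202*8²) - 1*22398 = (6 + 202*64) - 22398 = (6 + 12928) - 22398 = 12934 - 22398 = -9464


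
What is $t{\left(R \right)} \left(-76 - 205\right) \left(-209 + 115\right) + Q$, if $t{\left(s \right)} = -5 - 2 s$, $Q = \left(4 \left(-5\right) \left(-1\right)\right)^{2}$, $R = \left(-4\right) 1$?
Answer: $79642$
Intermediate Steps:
$R = -4$
$Q = 400$ ($Q = \left(\left(-20\right) \left(-1\right)\right)^{2} = 20^{2} = 400$)
$t{\left(s \right)} = -5 - 2 s$
$t{\left(R \right)} \left(-76 - 205\right) \left(-209 + 115\right) + Q = \left(-5 - -8\right) \left(-76 - 205\right) \left(-209 + 115\right) + 400 = \left(-5 + 8\right) \left(\left(-281\right) \left(-94\right)\right) + 400 = 3 \cdot 26414 + 400 = 79242 + 400 = 79642$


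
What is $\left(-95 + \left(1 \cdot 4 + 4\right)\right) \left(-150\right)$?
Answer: $13050$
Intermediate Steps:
$\left(-95 + \left(1 \cdot 4 + 4\right)\right) \left(-150\right) = \left(-95 + \left(4 + 4\right)\right) \left(-150\right) = \left(-95 + 8\right) \left(-150\right) = \left(-87\right) \left(-150\right) = 13050$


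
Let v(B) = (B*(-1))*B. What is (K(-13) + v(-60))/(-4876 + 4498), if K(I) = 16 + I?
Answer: 1199/126 ≈ 9.5159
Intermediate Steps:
v(B) = -B² (v(B) = (-B)*B = -B²)
(K(-13) + v(-60))/(-4876 + 4498) = ((16 - 13) - 1*(-60)²)/(-4876 + 4498) = (3 - 1*3600)/(-378) = (3 - 3600)*(-1/378) = -3597*(-1/378) = 1199/126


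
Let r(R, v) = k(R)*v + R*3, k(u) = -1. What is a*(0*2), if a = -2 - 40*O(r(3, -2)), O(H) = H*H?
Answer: 0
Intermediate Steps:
r(R, v) = -v + 3*R (r(R, v) = -v + R*3 = -v + 3*R)
O(H) = H²
a = -4842 (a = -2 - 40*(-1*(-2) + 3*3)² = -2 - 40*(2 + 9)² = -2 - 40*11² = -2 - 40*121 = -2 - 4840 = -4842)
a*(0*2) = -0*2 = -4842*0 = 0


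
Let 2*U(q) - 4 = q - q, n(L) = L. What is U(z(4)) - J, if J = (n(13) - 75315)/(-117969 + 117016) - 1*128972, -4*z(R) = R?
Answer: 122836920/953 ≈ 1.2890e+5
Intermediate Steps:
z(R) = -R/4
U(q) = 2 (U(q) = 2 + (q - q)/2 = 2 + (½)*0 = 2 + 0 = 2)
J = -122835014/953 (J = (13 - 75315)/(-117969 + 117016) - 1*128972 = -75302/(-953) - 128972 = -75302*(-1/953) - 128972 = 75302/953 - 128972 = -122835014/953 ≈ -1.2889e+5)
U(z(4)) - J = 2 - 1*(-122835014/953) = 2 + 122835014/953 = 122836920/953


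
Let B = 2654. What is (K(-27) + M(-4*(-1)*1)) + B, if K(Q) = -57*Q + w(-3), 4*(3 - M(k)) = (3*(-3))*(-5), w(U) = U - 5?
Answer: 16707/4 ≈ 4176.8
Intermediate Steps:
w(U) = -5 + U
M(k) = -33/4 (M(k) = 3 - 3*(-3)*(-5)/4 = 3 - (-9)*(-5)/4 = 3 - ¼*45 = 3 - 45/4 = -33/4)
K(Q) = -8 - 57*Q (K(Q) = -57*Q + (-5 - 3) = -57*Q - 8 = -8 - 57*Q)
(K(-27) + M(-4*(-1)*1)) + B = ((-8 - 57*(-27)) - 33/4) + 2654 = ((-8 + 1539) - 33/4) + 2654 = (1531 - 33/4) + 2654 = 6091/4 + 2654 = 16707/4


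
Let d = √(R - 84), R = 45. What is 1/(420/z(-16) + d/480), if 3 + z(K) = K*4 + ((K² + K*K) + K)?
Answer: 1537536000/1505545837 - 3271840*I*√39/1505545837 ≈ 1.0212 - 0.013572*I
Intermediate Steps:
d = I*√39 (d = √(45 - 84) = √(-39) = I*√39 ≈ 6.245*I)
z(K) = -3 + 2*K² + 5*K (z(K) = -3 + (K*4 + ((K² + K*K) + K)) = -3 + (4*K + ((K² + K²) + K)) = -3 + (4*K + (2*K² + K)) = -3 + (4*K + (K + 2*K²)) = -3 + (2*K² + 5*K) = -3 + 2*K² + 5*K)
1/(420/z(-16) + d/480) = 1/(420/(-3 + 2*(-16)² + 5*(-16)) + (I*√39)/480) = 1/(420/(-3 + 2*256 - 80) + (I*√39)*(1/480)) = 1/(420/(-3 + 512 - 80) + I*√39/480) = 1/(420/429 + I*√39/480) = 1/(420*(1/429) + I*√39/480) = 1/(140/143 + I*√39/480)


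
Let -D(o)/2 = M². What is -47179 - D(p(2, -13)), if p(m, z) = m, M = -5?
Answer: -47129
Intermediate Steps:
D(o) = -50 (D(o) = -2*(-5)² = -2*25 = -50)
-47179 - D(p(2, -13)) = -47179 - 1*(-50) = -47179 + 50 = -47129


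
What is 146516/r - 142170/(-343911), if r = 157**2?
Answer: 17964270802/2825687413 ≈ 6.3575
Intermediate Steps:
r = 24649
146516/r - 142170/(-343911) = 146516/24649 - 142170/(-343911) = 146516*(1/24649) - 142170*(-1/343911) = 146516/24649 + 47390/114637 = 17964270802/2825687413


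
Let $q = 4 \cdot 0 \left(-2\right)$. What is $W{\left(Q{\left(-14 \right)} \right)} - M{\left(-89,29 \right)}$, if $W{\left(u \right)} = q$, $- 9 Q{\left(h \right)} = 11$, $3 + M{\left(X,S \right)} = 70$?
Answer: $-67$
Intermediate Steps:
$M{\left(X,S \right)} = 67$ ($M{\left(X,S \right)} = -3 + 70 = 67$)
$Q{\left(h \right)} = - \frac{11}{9}$ ($Q{\left(h \right)} = \left(- \frac{1}{9}\right) 11 = - \frac{11}{9}$)
$q = 0$ ($q = 4 \cdot 0 = 0$)
$W{\left(u \right)} = 0$
$W{\left(Q{\left(-14 \right)} \right)} - M{\left(-89,29 \right)} = 0 - 67 = -67$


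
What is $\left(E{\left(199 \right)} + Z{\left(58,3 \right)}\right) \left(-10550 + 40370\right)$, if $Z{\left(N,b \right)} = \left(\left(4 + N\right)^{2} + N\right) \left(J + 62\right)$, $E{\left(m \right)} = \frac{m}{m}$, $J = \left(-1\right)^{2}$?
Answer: $7330561140$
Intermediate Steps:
$J = 1$
$E{\left(m \right)} = 1$
$Z{\left(N,b \right)} = 63 N + 63 \left(4 + N\right)^{2}$ ($Z{\left(N,b \right)} = \left(\left(4 + N\right)^{2} + N\right) \left(1 + 62\right) = \left(N + \left(4 + N\right)^{2}\right) 63 = 63 N + 63 \left(4 + N\right)^{2}$)
$\left(E{\left(199 \right)} + Z{\left(58,3 \right)}\right) \left(-10550 + 40370\right) = \left(1 + \left(63 \cdot 58 + 63 \left(4 + 58\right)^{2}\right)\right) \left(-10550 + 40370\right) = \left(1 + \left(3654 + 63 \cdot 62^{2}\right)\right) 29820 = \left(1 + \left(3654 + 63 \cdot 3844\right)\right) 29820 = \left(1 + \left(3654 + 242172\right)\right) 29820 = \left(1 + 245826\right) 29820 = 245827 \cdot 29820 = 7330561140$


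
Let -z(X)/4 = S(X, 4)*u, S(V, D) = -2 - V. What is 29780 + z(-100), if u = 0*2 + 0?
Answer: 29780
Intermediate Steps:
u = 0 (u = 0 + 0 = 0)
z(X) = 0 (z(X) = -4*(-2 - X)*0 = -4*0 = 0)
29780 + z(-100) = 29780 + 0 = 29780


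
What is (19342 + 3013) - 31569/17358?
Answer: 129335507/5786 ≈ 22353.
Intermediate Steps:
(19342 + 3013) - 31569/17358 = 22355 - 31569*1/17358 = 22355 - 10523/5786 = 129335507/5786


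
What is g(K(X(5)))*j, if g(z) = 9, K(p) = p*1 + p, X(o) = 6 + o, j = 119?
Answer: 1071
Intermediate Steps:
K(p) = 2*p (K(p) = p + p = 2*p)
g(K(X(5)))*j = 9*119 = 1071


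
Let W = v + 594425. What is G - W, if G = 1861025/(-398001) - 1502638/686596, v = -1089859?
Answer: 67691669699763563/136632947298 ≈ 4.9543e+5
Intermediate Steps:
W = -495434 (W = -1089859 + 594425 = -495434)
G = -937911873769/136632947298 (G = 1861025*(-1/398001) - 1502638*1/686596 = -1861025/398001 - 751319/343298 = -937911873769/136632947298 ≈ -6.8645)
G - W = -937911873769/136632947298 - 1*(-495434) = -937911873769/136632947298 + 495434 = 67691669699763563/136632947298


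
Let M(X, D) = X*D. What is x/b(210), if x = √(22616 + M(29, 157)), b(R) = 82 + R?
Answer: √27169/292 ≈ 0.56449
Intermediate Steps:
M(X, D) = D*X
x = √27169 (x = √(22616 + 157*29) = √(22616 + 4553) = √27169 ≈ 164.83)
x/b(210) = √27169/(82 + 210) = √27169/292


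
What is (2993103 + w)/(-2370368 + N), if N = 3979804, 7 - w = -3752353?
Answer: 6745463/1609436 ≈ 4.1912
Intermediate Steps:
w = 3752360 (w = 7 - 1*(-3752353) = 7 + 3752353 = 3752360)
(2993103 + w)/(-2370368 + N) = (2993103 + 3752360)/(-2370368 + 3979804) = 6745463/1609436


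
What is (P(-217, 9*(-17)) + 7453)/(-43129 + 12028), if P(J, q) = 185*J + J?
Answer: 32909/31101 ≈ 1.0581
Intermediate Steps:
P(J, q) = 186*J
(P(-217, 9*(-17)) + 7453)/(-43129 + 12028) = (186*(-217) + 7453)/(-43129 + 12028) = (-40362 + 7453)/(-31101) = -32909*(-1/31101) = 32909/31101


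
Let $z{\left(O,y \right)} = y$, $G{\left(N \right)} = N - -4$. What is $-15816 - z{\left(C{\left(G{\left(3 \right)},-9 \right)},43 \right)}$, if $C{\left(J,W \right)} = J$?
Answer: $-15859$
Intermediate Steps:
$G{\left(N \right)} = 4 + N$ ($G{\left(N \right)} = N + 4 = 4 + N$)
$-15816 - z{\left(C{\left(G{\left(3 \right)},-9 \right)},43 \right)} = -15816 - 43 = -15859$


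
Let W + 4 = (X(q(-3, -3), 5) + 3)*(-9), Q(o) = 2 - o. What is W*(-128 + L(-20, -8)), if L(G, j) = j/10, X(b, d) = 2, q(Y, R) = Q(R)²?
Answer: 31556/5 ≈ 6311.2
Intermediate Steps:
q(Y, R) = (2 - R)²
L(G, j) = j/10 (L(G, j) = j*(⅒) = j/10)
W = -49 (W = -4 + (2 + 3)*(-9) = -4 + 5*(-9) = -4 - 45 = -49)
W*(-128 + L(-20, -8)) = -49*(-128 + (⅒)*(-8)) = -49*(-128 - ⅘) = -49*(-644/5) = 31556/5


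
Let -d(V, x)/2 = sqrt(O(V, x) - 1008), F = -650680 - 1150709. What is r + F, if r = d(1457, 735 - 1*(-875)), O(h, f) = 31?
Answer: -1801389 - 2*I*sqrt(977) ≈ -1.8014e+6 - 62.514*I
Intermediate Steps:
F = -1801389
d(V, x) = -2*I*sqrt(977) (d(V, x) = -2*sqrt(31 - 1008) = -2*I*sqrt(977))
r = -2*I*sqrt(977) ≈ -62.514*I
r + F = -2*I*sqrt(977) - 1801389 = -1801389 - 2*I*sqrt(977)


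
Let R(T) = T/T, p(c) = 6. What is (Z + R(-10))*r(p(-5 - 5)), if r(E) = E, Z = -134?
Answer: -798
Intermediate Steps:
R(T) = 1
(Z + R(-10))*r(p(-5 - 5)) = (-134 + 1)*6 = -133*6 = -798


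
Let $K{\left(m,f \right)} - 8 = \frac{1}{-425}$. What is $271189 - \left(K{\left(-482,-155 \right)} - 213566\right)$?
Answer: $\frac{206017476}{425} \approx 4.8475 \cdot 10^{5}$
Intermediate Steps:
$K{\left(m,f \right)} = \frac{3399}{425}$ ($K{\left(m,f \right)} = 8 + \frac{1}{-425} = 8 - \frac{1}{425} = \frac{3399}{425}$)
$271189 - \left(K{\left(-482,-155 \right)} - 213566\right) = 271189 - \left(\frac{3399}{425} - 213566\right) = 271189 - - \frac{90762151}{425} = 271189 + \frac{90762151}{425} = \frac{206017476}{425}$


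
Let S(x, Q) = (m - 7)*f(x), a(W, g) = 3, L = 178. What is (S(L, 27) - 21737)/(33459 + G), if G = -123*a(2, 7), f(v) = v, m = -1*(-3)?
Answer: -7483/11030 ≈ -0.67842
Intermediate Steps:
m = 3
S(x, Q) = -4*x (S(x, Q) = (3 - 7)*x = -4*x)
G = -369 (G = -123*3 = -369)
(S(L, 27) - 21737)/(33459 + G) = (-4*178 - 21737)/(33459 - 369) = (-712 - 21737)/33090 = -22449*1/33090 = -7483/11030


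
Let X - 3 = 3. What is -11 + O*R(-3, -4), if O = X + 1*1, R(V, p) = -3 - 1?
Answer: -39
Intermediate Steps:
X = 6 (X = 3 + 3 = 6)
R(V, p) = -4
O = 7 (O = 6 + 1*1 = 6 + 1 = 7)
-11 + O*R(-3, -4) = -11 + 7*(-4) = -11 - 28 = -39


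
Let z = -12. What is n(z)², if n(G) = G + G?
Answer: 576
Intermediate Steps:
n(G) = 2*G
n(z)² = (2*(-12))² = (-24)² = 576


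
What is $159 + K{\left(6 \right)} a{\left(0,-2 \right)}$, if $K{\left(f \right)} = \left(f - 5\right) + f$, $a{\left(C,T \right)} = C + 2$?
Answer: $173$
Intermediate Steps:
$a{\left(C,T \right)} = 2 + C$
$K{\left(f \right)} = -5 + 2 f$ ($K{\left(f \right)} = \left(-5 + f\right) + f = -5 + 2 f$)
$159 + K{\left(6 \right)} a{\left(0,-2 \right)} = 159 + \left(-5 + 2 \cdot 6\right) \left(2 + 0\right) = 159 + \left(-5 + 12\right) 2 = 159 + 7 \cdot 2 = 159 + 14 = 173$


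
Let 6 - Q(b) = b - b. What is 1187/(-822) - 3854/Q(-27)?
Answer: -176395/274 ≈ -643.78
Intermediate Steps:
Q(b) = 6 (Q(b) = 6 - (b - b) = 6 - 1*0 = 6 + 0 = 6)
1187/(-822) - 3854/Q(-27) = 1187/(-822) - 3854/6 = 1187*(-1/822) - 3854*⅙ = -1187/822 - 1927/3 = -176395/274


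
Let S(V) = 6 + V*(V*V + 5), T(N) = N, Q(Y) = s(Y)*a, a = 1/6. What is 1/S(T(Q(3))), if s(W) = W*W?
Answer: 8/135 ≈ 0.059259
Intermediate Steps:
s(W) = W²
a = ⅙ ≈ 0.16667
Q(Y) = Y²/6 (Q(Y) = Y²*(⅙) = Y²/6)
S(V) = 6 + V*(5 + V²) (S(V) = 6 + V*(V² + 5) = 6 + V*(5 + V²))
1/S(T(Q(3))) = 1/(6 + ((⅙)*3²)³ + 5*((⅙)*3²)) = 1/(6 + ((⅙)*9)³ + 5*((⅙)*9)) = 1/(6 + (3/2)³ + 5*(3/2)) = 1/(6 + 27/8 + 15/2) = 1/(135/8) = 8/135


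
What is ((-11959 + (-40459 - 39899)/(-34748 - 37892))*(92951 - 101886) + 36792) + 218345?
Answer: 3427165365/32 ≈ 1.0710e+8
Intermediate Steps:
((-11959 + (-40459 - 39899)/(-34748 - 37892))*(92951 - 101886) + 36792) + 218345 = ((-11959 - 80358/(-72640))*(-8935) + 36792) + 218345 = ((-11959 - 80358*(-1/72640))*(-8935) + 36792) + 218345 = ((-11959 + 177/160)*(-8935) + 36792) + 218345 = (-1913263/160*(-8935) + 36792) + 218345 = (3419000981/32 + 36792) + 218345 = 3420178325/32 + 218345 = 3427165365/32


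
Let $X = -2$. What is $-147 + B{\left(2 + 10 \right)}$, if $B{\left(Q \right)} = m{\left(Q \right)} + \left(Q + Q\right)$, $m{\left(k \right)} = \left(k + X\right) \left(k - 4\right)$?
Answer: $-43$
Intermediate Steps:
$m{\left(k \right)} = \left(-4 + k\right) \left(-2 + k\right)$ ($m{\left(k \right)} = \left(k - 2\right) \left(k - 4\right) = \left(-2 + k\right) \left(-4 + k\right) = \left(-4 + k\right) \left(-2 + k\right)$)
$B{\left(Q \right)} = 8 + Q^{2} - 4 Q$ ($B{\left(Q \right)} = \left(8 + Q^{2} - 6 Q\right) + \left(Q + Q\right) = \left(8 + Q^{2} - 6 Q\right) + 2 Q = 8 + Q^{2} - 4 Q$)
$-147 + B{\left(2 + 10 \right)} = -147 + \left(8 + \left(2 + 10\right)^{2} - 4 \left(2 + 10\right)\right) = -147 + \left(8 + 12^{2} - 48\right) = -147 + \left(8 + 144 - 48\right) = -147 + 104 = -43$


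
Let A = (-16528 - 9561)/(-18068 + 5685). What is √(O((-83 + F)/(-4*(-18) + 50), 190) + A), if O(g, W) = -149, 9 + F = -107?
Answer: I*√459681726/1769 ≈ 12.12*I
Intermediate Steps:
F = -116 (F = -9 - 107 = -116)
A = 3727/1769 (A = -26089/(-12383) = -26089*(-1/12383) = 3727/1769 ≈ 2.1068)
√(O((-83 + F)/(-4*(-18) + 50), 190) + A) = √(-149 + 3727/1769) = √(-259854/1769) = I*√459681726/1769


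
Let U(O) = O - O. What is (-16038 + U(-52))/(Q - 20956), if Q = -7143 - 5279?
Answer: 2673/5563 ≈ 0.48050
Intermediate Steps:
U(O) = 0
Q = -12422
(-16038 + U(-52))/(Q - 20956) = (-16038 + 0)/(-12422 - 20956) = -16038/(-33378) = -16038*(-1/33378) = 2673/5563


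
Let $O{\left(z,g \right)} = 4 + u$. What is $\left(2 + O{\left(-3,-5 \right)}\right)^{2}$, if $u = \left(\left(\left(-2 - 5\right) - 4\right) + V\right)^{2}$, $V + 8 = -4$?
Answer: $286225$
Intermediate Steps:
$V = -12$ ($V = -8 - 4 = -12$)
$u = 529$ ($u = \left(\left(\left(-2 - 5\right) - 4\right) - 12\right)^{2} = \left(\left(-7 - 4\right) - 12\right)^{2} = \left(-11 - 12\right)^{2} = \left(-23\right)^{2} = 529$)
$O{\left(z,g \right)} = 533$ ($O{\left(z,g \right)} = 4 + 529 = 533$)
$\left(2 + O{\left(-3,-5 \right)}\right)^{2} = \left(2 + 533\right)^{2} = 535^{2} = 286225$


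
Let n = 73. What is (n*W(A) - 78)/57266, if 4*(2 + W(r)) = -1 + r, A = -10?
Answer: -1699/229064 ≈ -0.0074171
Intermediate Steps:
W(r) = -9/4 + r/4 (W(r) = -2 + (-1 + r)/4 = -2 + (-1/4 + r/4) = -9/4 + r/4)
(n*W(A) - 78)/57266 = (73*(-9/4 + (1/4)*(-10)) - 78)/57266 = (73*(-9/4 - 5/2) - 78)*(1/57266) = (73*(-19/4) - 78)*(1/57266) = (-1387/4 - 78)*(1/57266) = -1699/4*1/57266 = -1699/229064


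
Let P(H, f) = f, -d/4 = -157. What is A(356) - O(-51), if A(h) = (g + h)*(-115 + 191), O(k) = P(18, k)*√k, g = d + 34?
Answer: 77368 + 51*I*√51 ≈ 77368.0 + 364.21*I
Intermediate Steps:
d = 628 (d = -4*(-157) = 628)
g = 662 (g = 628 + 34 = 662)
O(k) = k^(3/2) (O(k) = k*√k = k^(3/2))
A(h) = 50312 + 76*h (A(h) = (662 + h)*(-115 + 191) = (662 + h)*76 = 50312 + 76*h)
A(356) - O(-51) = (50312 + 76*356) - (-51)^(3/2) = (50312 + 27056) - (-51)*I*√51 = 77368 + 51*I*√51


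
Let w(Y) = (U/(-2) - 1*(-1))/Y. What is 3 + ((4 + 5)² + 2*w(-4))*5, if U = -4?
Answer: 801/2 ≈ 400.50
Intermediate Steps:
w(Y) = 3/Y (w(Y) = (-4/(-2) - 1*(-1))/Y = (-4*(-½) + 1)/Y = (2 + 1)/Y = 3/Y)
3 + ((4 + 5)² + 2*w(-4))*5 = 3 + ((4 + 5)² + 2*(3/(-4)))*5 = 3 + (9² + 2*(3*(-¼)))*5 = 3 + (81 + 2*(-¾))*5 = 3 + (81 - 3/2)*5 = 3 + (159/2)*5 = 3 + 795/2 = 801/2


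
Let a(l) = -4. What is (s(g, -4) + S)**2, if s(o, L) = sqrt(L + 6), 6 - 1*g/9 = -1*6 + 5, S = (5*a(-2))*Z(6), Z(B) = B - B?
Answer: 2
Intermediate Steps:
Z(B) = 0
S = 0 (S = (5*(-4))*0 = -20*0 = 0)
g = 63 (g = 54 - 9*(-1*6 + 5) = 54 - 9*(-6 + 5) = 54 - 9*(-1) = 54 + 9 = 63)
s(o, L) = sqrt(6 + L)
(s(g, -4) + S)**2 = (sqrt(6 - 4) + 0)**2 = (sqrt(2) + 0)**2 = (sqrt(2))**2 = 2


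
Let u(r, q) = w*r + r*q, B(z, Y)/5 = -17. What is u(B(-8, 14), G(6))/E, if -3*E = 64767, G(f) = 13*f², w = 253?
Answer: 61285/21589 ≈ 2.8387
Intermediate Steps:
B(z, Y) = -85 (B(z, Y) = 5*(-17) = -85)
u(r, q) = 253*r + q*r (u(r, q) = 253*r + r*q = 253*r + q*r)
E = -21589 (E = -⅓*64767 = -21589)
u(B(-8, 14), G(6))/E = -85*(253 + 13*6²)/(-21589) = -85*(253 + 13*36)*(-1/21589) = -85*(253 + 468)*(-1/21589) = -85*721*(-1/21589) = -61285*(-1/21589) = 61285/21589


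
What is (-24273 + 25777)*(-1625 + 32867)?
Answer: 46987968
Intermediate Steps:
(-24273 + 25777)*(-1625 + 32867) = 1504*31242 = 46987968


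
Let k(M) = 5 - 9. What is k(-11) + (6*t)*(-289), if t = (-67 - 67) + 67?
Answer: 116174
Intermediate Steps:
k(M) = -4
t = -67 (t = -134 + 67 = -67)
k(-11) + (6*t)*(-289) = -4 + (6*(-67))*(-289) = -4 - 402*(-289) = -4 + 116178 = 116174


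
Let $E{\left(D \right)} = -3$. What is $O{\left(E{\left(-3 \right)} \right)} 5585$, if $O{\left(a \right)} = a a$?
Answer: $50265$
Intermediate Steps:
$O{\left(a \right)} = a^{2}$
$O{\left(E{\left(-3 \right)} \right)} 5585 = \left(-3\right)^{2} \cdot 5585 = 9 \cdot 5585 = 50265$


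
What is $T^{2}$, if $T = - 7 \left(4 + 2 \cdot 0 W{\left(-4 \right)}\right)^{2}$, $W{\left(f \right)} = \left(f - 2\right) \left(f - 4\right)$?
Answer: $12544$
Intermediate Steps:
$W{\left(f \right)} = \left(-4 + f\right) \left(-2 + f\right)$ ($W{\left(f \right)} = \left(-2 + f\right) \left(-4 + f\right) = \left(-4 + f\right) \left(-2 + f\right)$)
$T = -112$ ($T = - 7 \left(4 + 2 \cdot 0 \left(8 + \left(-4\right)^{2} - -24\right)\right)^{2} = - 7 \left(4 + 0 \left(8 + 16 + 24\right)\right)^{2} = - 7 \left(4 + 0 \cdot 48\right)^{2} = - 7 \left(4 + 0\right)^{2} = - 7 \cdot 4^{2} = \left(-7\right) 16 = -112$)
$T^{2} = \left(-112\right)^{2} = 12544$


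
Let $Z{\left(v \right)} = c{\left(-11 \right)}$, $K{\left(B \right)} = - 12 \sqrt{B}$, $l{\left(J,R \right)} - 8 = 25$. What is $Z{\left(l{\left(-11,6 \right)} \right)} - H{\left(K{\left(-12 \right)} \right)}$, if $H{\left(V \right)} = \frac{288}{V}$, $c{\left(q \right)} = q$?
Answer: $-11 - 4 i \sqrt{3} \approx -11.0 - 6.9282 i$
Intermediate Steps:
$l{\left(J,R \right)} = 33$ ($l{\left(J,R \right)} = 8 + 25 = 33$)
$Z{\left(v \right)} = -11$
$Z{\left(l{\left(-11,6 \right)} \right)} - H{\left(K{\left(-12 \right)} \right)} = -11 - \frac{288}{\left(-12\right) \sqrt{-12}} = -11 - \frac{288}{\left(-12\right) 2 i \sqrt{3}} = -11 - \frac{288}{\left(-24\right) i \sqrt{3}} = -11 - 288 \frac{i \sqrt{3}}{72} = -11 - 4 i \sqrt{3}$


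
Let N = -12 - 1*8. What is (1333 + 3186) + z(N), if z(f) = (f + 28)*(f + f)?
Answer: 4199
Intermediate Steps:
N = -20 (N = -12 - 8 = -20)
z(f) = 2*f*(28 + f) (z(f) = (28 + f)*(2*f) = 2*f*(28 + f))
(1333 + 3186) + z(N) = (1333 + 3186) + 2*(-20)*(28 - 20) = 4519 + 2*(-20)*8 = 4519 - 320 = 4199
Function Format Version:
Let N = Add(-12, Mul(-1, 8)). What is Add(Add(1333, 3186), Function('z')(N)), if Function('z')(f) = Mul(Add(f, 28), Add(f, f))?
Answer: 4199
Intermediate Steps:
N = -20 (N = Add(-12, -8) = -20)
Function('z')(f) = Mul(2, f, Add(28, f)) (Function('z')(f) = Mul(Add(28, f), Mul(2, f)) = Mul(2, f, Add(28, f)))
Add(Add(1333, 3186), Function('z')(N)) = Add(Add(1333, 3186), Mul(2, -20, Add(28, -20))) = Add(4519, Mul(2, -20, 8)) = Add(4519, -320) = 4199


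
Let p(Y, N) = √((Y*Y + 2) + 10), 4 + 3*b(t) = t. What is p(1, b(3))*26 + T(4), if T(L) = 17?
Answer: 17 + 26*√13 ≈ 110.74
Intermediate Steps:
b(t) = -4/3 + t/3
p(Y, N) = √(12 + Y²) (p(Y, N) = √((Y² + 2) + 10) = √((2 + Y²) + 10) = √(12 + Y²))
p(1, b(3))*26 + T(4) = √(12 + 1²)*26 + 17 = √(12 + 1)*26 + 17 = √13*26 + 17 = 26*√13 + 17 = 17 + 26*√13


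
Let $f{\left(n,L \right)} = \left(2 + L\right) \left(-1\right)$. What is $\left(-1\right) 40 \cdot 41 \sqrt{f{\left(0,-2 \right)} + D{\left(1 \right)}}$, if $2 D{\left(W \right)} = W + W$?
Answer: $-1640$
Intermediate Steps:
$f{\left(n,L \right)} = -2 - L$
$D{\left(W \right)} = W$ ($D{\left(W \right)} = \frac{W + W}{2} = \frac{2 W}{2} = W$)
$\left(-1\right) 40 \cdot 41 \sqrt{f{\left(0,-2 \right)} + D{\left(1 \right)}} = \left(-1\right) 40 \cdot 41 \sqrt{\left(-2 - -2\right) + 1} = \left(-40\right) 41 \sqrt{\left(-2 + 2\right) + 1} = - 1640 \sqrt{0 + 1} = - 1640 \sqrt{1} = \left(-1640\right) 1 = -1640$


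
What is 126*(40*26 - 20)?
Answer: 128520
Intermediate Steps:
126*(40*26 - 20) = 126*(1040 - 20) = 126*1020 = 128520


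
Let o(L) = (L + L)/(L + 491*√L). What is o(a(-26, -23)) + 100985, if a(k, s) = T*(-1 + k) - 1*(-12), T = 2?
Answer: 24349806239/241123 + 982*I*√42/241123 ≈ 1.0099e+5 + 0.026394*I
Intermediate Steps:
a(k, s) = 10 + 2*k (a(k, s) = 2*(-1 + k) - 1*(-12) = (-2 + 2*k) + 12 = 10 + 2*k)
o(L) = 2*L/(L + 491*√L) (o(L) = (2*L)/(L + 491*√L) = 2*L/(L + 491*√L))
o(a(-26, -23)) + 100985 = 2*(10 + 2*(-26))/((10 + 2*(-26)) + 491*√(10 + 2*(-26))) + 100985 = 2*(10 - 52)/((10 - 52) + 491*√(10 - 52)) + 100985 = 2*(-42)/(-42 + 491*√(-42)) + 100985 = 2*(-42)/(-42 + 491*(I*√42)) + 100985 = 2*(-42)/(-42 + 491*I*√42) + 100985 = -84/(-42 + 491*I*√42) + 100985 = 100985 - 84/(-42 + 491*I*√42)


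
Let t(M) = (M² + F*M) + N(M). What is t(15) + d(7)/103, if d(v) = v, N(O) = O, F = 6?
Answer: 33997/103 ≈ 330.07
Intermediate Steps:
t(M) = M² + 7*M (t(M) = (M² + 6*M) + M = M² + 7*M)
t(15) + d(7)/103 = 15*(7 + 15) + 7/103 = 15*22 + 7*(1/103) = 330 + 7/103 = 33997/103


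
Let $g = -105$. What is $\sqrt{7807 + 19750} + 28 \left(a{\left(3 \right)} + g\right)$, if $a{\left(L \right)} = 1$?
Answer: $-2912 + \sqrt{27557} \approx -2746.0$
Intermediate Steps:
$\sqrt{7807 + 19750} + 28 \left(a{\left(3 \right)} + g\right) = \sqrt{7807 + 19750} + 28 \left(1 - 105\right) = \sqrt{27557} + 28 \left(-104\right) = \sqrt{27557} - 2912 = -2912 + \sqrt{27557}$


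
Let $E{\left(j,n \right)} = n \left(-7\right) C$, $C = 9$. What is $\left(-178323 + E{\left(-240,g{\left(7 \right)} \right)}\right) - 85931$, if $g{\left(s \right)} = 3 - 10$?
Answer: $-263813$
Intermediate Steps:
$g{\left(s \right)} = -7$ ($g{\left(s \right)} = 3 - 10 = -7$)
$E{\left(j,n \right)} = - 63 n$ ($E{\left(j,n \right)} = n \left(-7\right) 9 = - 7 n 9 = - 63 n$)
$\left(-178323 + E{\left(-240,g{\left(7 \right)} \right)}\right) - 85931 = \left(-178323 - -441\right) - 85931 = \left(-178323 + 441\right) - 85931 = -177882 - 85931 = -263813$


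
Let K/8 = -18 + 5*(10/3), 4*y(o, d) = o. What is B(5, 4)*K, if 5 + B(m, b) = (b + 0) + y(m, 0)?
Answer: -8/3 ≈ -2.6667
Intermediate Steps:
y(o, d) = o/4
B(m, b) = -5 + b + m/4 (B(m, b) = -5 + ((b + 0) + m/4) = -5 + (b + m/4) = -5 + b + m/4)
K = -32/3 (K = 8*(-18 + 5*(10/3)) = 8*(-18 + 50/3) = 8*(-4/3) = -32/3 ≈ -10.667)
B(5, 4)*K = (-5 + 4 + (¼)*5)*(-32/3) = (-5 + 4 + 5/4)*(-32/3) = (¼)*(-32/3) = -8/3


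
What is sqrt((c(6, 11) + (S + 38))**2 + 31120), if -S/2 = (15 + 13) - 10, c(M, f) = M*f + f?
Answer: sqrt(37361) ≈ 193.29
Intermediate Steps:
c(M, f) = f + M*f
S = -36 (S = -2*((15 + 13) - 10) = -2*(28 - 10) = -2*18 = -36)
sqrt((c(6, 11) + (S + 38))**2 + 31120) = sqrt((11*(1 + 6) + (-36 + 38))**2 + 31120) = sqrt((11*7 + 2)**2 + 31120) = sqrt((77 + 2)**2 + 31120) = sqrt(79**2 + 31120) = sqrt(6241 + 31120) = sqrt(37361)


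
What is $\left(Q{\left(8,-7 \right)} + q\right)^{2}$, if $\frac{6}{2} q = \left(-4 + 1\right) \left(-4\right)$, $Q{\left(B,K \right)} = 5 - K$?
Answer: $256$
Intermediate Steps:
$q = 4$ ($q = \frac{\left(-4 + 1\right) \left(-4\right)}{3} = \frac{\left(-3\right) \left(-4\right)}{3} = \frac{1}{3} \cdot 12 = 4$)
$\left(Q{\left(8,-7 \right)} + q\right)^{2} = \left(\left(5 - -7\right) + 4\right)^{2} = \left(\left(5 + 7\right) + 4\right)^{2} = \left(12 + 4\right)^{2} = 16^{2} = 256$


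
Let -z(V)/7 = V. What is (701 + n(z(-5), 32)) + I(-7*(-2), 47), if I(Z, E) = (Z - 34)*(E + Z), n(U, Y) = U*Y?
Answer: 601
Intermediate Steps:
z(V) = -7*V
I(Z, E) = (-34 + Z)*(E + Z)
(701 + n(z(-5), 32)) + I(-7*(-2), 47) = (701 - 7*(-5)*32) + ((-7*(-2))² - 34*47 - (-238)*(-2) + 47*(-7*(-2))) = (701 + 35*32) + (14² - 1598 - 34*14 + 47*14) = (701 + 1120) + (196 - 1598 - 476 + 658) = 1821 - 1220 = 601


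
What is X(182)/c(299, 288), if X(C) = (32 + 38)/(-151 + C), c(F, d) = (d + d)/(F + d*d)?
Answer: 2913505/8928 ≈ 326.33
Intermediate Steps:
c(F, d) = 2*d/(F + d²) (c(F, d) = (2*d)/(F + d²) = 2*d/(F + d²))
X(C) = 70/(-151 + C)
X(182)/c(299, 288) = (70/(-151 + 182))/((2*288/(299 + 288²))) = (70/31)/((2*288/(299 + 82944))) = (70*(1/31))/((2*288/83243)) = 70/(31*((2*288*(1/83243)))) = 70/(31*(576/83243)) = (70/31)*(83243/576) = 2913505/8928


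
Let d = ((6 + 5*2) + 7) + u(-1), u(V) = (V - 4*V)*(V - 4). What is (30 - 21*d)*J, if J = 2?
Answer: -276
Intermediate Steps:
u(V) = -3*V*(-4 + V) (u(V) = (-3*V)*(-4 + V) = -3*V*(-4 + V))
d = 8 (d = ((6 + 5*2) + 7) + 3*(-1)*(4 - 1*(-1)) = ((6 + 10) + 7) + 3*(-1)*(4 + 1) = (16 + 7) + 3*(-1)*5 = 23 - 15 = 8)
(30 - 21*d)*J = (30 - 21*8)*2 = (30 - 168)*2 = -138*2 = -276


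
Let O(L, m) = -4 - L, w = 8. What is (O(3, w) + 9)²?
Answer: 4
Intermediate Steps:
(O(3, w) + 9)² = ((-4 - 1*3) + 9)² = ((-4 - 3) + 9)² = (-7 + 9)² = 2² = 4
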